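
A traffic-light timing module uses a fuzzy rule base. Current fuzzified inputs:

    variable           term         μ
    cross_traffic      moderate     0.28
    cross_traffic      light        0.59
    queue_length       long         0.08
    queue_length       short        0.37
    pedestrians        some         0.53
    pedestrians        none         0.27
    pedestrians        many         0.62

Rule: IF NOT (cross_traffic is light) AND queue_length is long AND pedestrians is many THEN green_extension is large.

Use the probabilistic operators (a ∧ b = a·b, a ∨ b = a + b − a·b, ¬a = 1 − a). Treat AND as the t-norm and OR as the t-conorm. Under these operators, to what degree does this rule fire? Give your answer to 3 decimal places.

firing strength: ¬light=1−0.59=0.41, long=0.08, many=0.62; AND[a·b] → w = 0.0203

0.020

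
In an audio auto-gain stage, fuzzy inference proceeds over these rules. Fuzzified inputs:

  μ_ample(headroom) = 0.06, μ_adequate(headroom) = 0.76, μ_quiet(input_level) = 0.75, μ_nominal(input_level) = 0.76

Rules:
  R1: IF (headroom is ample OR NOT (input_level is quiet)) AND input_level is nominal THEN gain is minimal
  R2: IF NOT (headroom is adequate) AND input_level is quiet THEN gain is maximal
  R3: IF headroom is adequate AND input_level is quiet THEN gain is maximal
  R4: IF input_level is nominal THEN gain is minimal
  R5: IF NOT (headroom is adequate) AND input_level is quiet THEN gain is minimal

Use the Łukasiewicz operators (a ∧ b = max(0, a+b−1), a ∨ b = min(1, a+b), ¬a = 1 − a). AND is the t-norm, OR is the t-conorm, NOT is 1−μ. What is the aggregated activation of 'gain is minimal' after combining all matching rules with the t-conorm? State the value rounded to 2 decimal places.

0.83

R1: (ample=0.06 OR ¬quiet=1−0.75=0.25) = 0.31; AND[max(0, a+b−1)] with nominal=0.76 → w = 0.07
R2: ¬adequate=1−0.76=0.24, quiet=0.75; AND[max(0, a+b−1)] → w = 0.00
R3: adequate=0.76, quiet=0.75; AND[max(0, a+b−1)] → w = 0.51
R4: nominal=0.76 → w = 0.76
R5: ¬adequate=1−0.76=0.24, quiet=0.75; AND[max(0, a+b−1)] → w = 0.00
Rules with consequent 'minimal': {R1, R4, R5} → strengths 0.07, 0.76, 0.00
Aggregate via t-conorm [min(1, a+b)]: 0.83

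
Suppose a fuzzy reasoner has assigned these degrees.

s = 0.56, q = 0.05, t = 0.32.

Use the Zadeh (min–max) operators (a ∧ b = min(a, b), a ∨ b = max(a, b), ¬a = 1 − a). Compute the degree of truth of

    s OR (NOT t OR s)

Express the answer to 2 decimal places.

NOT t = 1 − 0.32 = 0.68
NOT t OR s = max(a, b) on (0.68, 0.56) = 0.68
s OR (NOT t OR s) = max(a, b) on (0.56, 0.68) = 0.68

0.68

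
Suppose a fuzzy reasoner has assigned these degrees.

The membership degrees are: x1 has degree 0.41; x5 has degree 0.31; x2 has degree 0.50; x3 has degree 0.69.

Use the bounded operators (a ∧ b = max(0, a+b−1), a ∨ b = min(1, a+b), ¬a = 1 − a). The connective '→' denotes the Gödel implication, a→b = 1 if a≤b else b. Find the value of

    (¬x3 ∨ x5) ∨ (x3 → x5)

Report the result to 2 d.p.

¬x3 = 1 − 0.69 = 0.31
¬x3 ∨ x5 = min(1, a+b) on (0.31, 0.31) = 0.62
x3 → x5  [Gödel: 1 if a≤b else b] with a=0.69, b=0.31 → 0.31
(¬x3 ∨ x5) ∨ (x3 → x5) = min(1, a+b) on (0.62, 0.31) = 0.93

0.93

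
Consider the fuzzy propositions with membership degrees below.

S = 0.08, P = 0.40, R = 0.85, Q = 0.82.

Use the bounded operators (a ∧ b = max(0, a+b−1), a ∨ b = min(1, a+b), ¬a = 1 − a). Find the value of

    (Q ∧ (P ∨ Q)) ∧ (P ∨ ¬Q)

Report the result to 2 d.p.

P ∨ Q = min(1, a+b) on (0.40, 0.82) = 1.00
Q ∧ (P ∨ Q) = max(0, a+b−1) on (0.82, 1.00) = 0.82
¬Q = 1 − 0.82 = 0.18
P ∨ ¬Q = min(1, a+b) on (0.40, 0.18) = 0.58
(Q ∧ (P ∨ Q)) ∧ (P ∨ ¬Q) = max(0, a+b−1) on (0.82, 0.58) = 0.40

0.40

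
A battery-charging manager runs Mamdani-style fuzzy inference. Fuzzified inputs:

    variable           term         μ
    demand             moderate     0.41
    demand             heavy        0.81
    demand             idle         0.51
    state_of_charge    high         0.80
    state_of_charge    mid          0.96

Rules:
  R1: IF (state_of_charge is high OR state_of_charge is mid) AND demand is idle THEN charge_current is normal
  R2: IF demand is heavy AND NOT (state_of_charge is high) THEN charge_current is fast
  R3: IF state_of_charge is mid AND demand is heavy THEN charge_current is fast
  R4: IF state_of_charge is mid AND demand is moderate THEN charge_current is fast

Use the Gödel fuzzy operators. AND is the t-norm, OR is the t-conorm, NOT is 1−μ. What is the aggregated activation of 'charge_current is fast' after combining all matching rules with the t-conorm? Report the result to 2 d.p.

0.81

R1: (high=0.80 OR mid=0.96) = 0.96; AND[min(a, b)] with idle=0.51 → w = 0.51
R2: heavy=0.81, ¬high=1−0.80=0.20; AND[min(a, b)] → w = 0.20
R3: mid=0.96, heavy=0.81; AND[min(a, b)] → w = 0.81
R4: mid=0.96, moderate=0.41; AND[min(a, b)] → w = 0.41
Rules with consequent 'fast': {R2, R3, R4} → strengths 0.20, 0.81, 0.41
Aggregate via t-conorm [max(a, b)]: 0.81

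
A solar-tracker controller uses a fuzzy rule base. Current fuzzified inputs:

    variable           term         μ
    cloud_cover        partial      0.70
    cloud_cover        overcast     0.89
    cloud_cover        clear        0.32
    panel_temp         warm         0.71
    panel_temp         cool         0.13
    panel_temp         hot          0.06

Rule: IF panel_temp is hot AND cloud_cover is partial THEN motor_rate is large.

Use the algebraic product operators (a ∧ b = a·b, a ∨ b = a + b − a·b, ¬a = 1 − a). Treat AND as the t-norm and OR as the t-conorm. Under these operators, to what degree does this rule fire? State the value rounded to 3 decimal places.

firing strength: hot=0.06, partial=0.70; AND[a·b] → w = 0.0420

0.042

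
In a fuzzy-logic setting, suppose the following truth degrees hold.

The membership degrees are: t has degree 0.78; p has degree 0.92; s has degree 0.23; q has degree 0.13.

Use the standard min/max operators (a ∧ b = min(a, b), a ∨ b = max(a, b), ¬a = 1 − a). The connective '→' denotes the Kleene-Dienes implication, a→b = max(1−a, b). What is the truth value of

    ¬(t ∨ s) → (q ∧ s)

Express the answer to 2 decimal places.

t ∨ s = max(a, b) on (0.78, 0.23) = 0.78
¬(t ∨ s) = 1 − 0.78 = 0.22
q ∧ s = min(a, b) on (0.13, 0.23) = 0.13
¬(t ∨ s) → (q ∧ s)  [Kleene-Dienes: max(1−a, b)] with a=0.22, b=0.13 → 0.78

0.78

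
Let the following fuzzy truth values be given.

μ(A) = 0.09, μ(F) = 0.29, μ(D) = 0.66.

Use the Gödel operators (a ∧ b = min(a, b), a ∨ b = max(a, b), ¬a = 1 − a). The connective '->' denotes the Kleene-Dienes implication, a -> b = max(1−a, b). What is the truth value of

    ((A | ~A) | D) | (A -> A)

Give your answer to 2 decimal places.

~A = 1 − 0.09 = 0.91
A | ~A = max(a, b) on (0.09, 0.91) = 0.91
(A | ~A) | D = max(a, b) on (0.91, 0.66) = 0.91
A -> A  [Kleene-Dienes: max(1−a, b)] with a=0.09, b=0.09 → 0.91
((A | ~A) | D) | (A -> A) = max(a, b) on (0.91, 0.91) = 0.91

0.91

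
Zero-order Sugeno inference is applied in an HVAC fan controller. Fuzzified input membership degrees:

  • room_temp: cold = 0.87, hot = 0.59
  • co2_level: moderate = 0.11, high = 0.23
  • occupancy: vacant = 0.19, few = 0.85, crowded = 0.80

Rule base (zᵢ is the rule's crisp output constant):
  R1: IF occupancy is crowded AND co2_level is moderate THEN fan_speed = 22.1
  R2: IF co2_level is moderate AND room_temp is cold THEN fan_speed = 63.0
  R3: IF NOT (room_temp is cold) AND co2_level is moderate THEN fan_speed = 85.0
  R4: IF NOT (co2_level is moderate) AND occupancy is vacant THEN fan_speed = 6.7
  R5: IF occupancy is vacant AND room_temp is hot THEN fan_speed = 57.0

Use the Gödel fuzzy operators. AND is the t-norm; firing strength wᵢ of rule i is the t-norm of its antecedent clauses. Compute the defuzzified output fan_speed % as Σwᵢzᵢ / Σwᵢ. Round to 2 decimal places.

43.40

R1 (z=22.1): crowded=0.80, moderate=0.11; AND[min(a, b)] → w = 0.11
R2 (z=63.0): moderate=0.11, cold=0.87; AND[min(a, b)] → w = 0.11
R3 (z=85.0): ¬cold=1−0.87=0.13, moderate=0.11; AND[min(a, b)] → w = 0.11
R4 (z=6.7): ¬moderate=1−0.11=0.89, vacant=0.19; AND[min(a, b)] → w = 0.19
R5 (z=57.0): vacant=0.19, hot=0.59; AND[min(a, b)] → w = 0.19
Weighted average = (0.11·22.1 + 0.11·63.0 + 0.11·85.0 + 0.19·6.7 + 0.19·57.0) / (0.11 + 0.11 + 0.11 + 0.19 + 0.19)
  = 30.8140 / 0.7100 = 43.40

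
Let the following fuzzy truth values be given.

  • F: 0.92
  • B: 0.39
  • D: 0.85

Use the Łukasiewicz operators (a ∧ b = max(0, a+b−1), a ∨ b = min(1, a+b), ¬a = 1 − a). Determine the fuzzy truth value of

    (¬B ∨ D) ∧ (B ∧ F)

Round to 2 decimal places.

0.31

¬B = 1 − 0.39 = 0.61
¬B ∨ D = min(1, a+b) on (0.61, 0.85) = 1.00
B ∧ F = max(0, a+b−1) on (0.39, 0.92) = 0.31
(¬B ∨ D) ∧ (B ∧ F) = max(0, a+b−1) on (1.00, 0.31) = 0.31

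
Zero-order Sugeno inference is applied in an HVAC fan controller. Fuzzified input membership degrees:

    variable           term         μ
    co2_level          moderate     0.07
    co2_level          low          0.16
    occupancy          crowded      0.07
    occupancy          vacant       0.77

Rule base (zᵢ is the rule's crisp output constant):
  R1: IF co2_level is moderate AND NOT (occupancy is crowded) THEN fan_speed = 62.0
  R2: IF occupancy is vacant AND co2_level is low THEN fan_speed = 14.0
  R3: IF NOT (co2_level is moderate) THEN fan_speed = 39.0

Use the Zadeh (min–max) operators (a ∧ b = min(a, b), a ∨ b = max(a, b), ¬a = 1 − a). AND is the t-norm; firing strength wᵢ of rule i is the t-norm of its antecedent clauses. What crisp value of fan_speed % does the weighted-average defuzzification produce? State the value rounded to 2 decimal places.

36.94

R1 (z=62.0): moderate=0.07, ¬crowded=1−0.07=0.93; AND[min(a, b)] → w = 0.07
R2 (z=14.0): vacant=0.77, low=0.16; AND[min(a, b)] → w = 0.16
R3 (z=39.0): ¬moderate=1−0.07=0.93 → w = 0.93
Weighted average = (0.07·62.0 + 0.16·14.0 + 0.93·39.0) / (0.07 + 0.16 + 0.93)
  = 42.8500 / 1.1600 = 36.94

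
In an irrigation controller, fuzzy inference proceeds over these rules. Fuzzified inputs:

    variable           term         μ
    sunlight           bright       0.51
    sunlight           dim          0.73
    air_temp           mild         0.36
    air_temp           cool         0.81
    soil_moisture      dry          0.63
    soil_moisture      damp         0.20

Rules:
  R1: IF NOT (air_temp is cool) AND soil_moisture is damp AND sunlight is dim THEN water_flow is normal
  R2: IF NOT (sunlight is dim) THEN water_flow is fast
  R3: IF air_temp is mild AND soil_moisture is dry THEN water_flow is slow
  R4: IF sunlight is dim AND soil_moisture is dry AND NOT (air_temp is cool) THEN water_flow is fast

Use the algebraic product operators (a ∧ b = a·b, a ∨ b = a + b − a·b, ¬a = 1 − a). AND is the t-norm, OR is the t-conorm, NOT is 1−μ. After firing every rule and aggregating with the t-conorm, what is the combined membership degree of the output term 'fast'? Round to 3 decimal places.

0.334

R1: ¬cool=1−0.81=0.19, damp=0.20, dim=0.73; AND[a·b] → w = 0.0277
R2: ¬dim=1−0.73=0.27 → w = 0.2700
R3: mild=0.36, dry=0.63; AND[a·b] → w = 0.2268
R4: dim=0.73, dry=0.63, ¬cool=1−0.81=0.19; AND[a·b] → w = 0.0874
Rules with consequent 'fast': {R2, R4} → strengths 0.2700, 0.0874
Aggregate via t-conorm [a + b − a·b]: 0.3338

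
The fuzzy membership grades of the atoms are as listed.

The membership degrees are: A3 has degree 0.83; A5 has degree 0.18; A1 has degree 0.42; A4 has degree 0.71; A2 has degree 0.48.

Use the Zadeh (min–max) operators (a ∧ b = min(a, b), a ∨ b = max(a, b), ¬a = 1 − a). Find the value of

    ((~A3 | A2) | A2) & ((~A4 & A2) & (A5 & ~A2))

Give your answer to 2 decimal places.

~A3 = 1 − 0.83 = 0.17
~A3 | A2 = max(a, b) on (0.17, 0.48) = 0.48
(~A3 | A2) | A2 = max(a, b) on (0.48, 0.48) = 0.48
~A4 = 1 − 0.71 = 0.29
~A4 & A2 = min(a, b) on (0.29, 0.48) = 0.29
~A2 = 1 − 0.48 = 0.52
A5 & ~A2 = min(a, b) on (0.18, 0.52) = 0.18
(~A4 & A2) & (A5 & ~A2) = min(a, b) on (0.29, 0.18) = 0.18
((~A3 | A2) | A2) & ((~A4 & A2) & (A5 & ~A2)) = min(a, b) on (0.48, 0.18) = 0.18

0.18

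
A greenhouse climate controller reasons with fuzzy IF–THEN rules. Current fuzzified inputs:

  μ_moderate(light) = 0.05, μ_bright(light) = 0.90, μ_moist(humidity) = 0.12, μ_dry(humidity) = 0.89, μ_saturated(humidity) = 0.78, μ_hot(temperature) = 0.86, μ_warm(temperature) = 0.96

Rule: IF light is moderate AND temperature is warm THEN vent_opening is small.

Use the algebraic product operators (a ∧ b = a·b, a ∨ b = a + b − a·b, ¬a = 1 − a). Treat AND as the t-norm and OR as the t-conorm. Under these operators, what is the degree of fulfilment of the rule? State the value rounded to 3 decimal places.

0.048

firing strength: moderate=0.05, warm=0.96; AND[a·b] → w = 0.0480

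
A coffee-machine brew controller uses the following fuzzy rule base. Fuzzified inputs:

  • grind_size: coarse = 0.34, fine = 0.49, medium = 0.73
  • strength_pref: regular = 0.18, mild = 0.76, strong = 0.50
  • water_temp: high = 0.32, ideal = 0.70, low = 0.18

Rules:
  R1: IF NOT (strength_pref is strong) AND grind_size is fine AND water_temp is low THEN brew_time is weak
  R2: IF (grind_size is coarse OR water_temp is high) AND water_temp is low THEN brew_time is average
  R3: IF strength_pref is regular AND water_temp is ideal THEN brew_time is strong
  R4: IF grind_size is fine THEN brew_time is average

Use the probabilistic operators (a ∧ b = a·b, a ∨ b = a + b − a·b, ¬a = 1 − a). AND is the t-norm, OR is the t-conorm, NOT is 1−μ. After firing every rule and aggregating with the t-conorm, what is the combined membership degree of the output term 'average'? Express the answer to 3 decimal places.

0.541

R1: ¬strong=1−0.50=0.50, fine=0.49, low=0.18; AND[a·b] → w = 0.0441
R2: (coarse=0.34 OR high=0.32) = 0.5512; AND[a·b] with low=0.18 → w = 0.0992
R3: regular=0.18, ideal=0.70; AND[a·b] → w = 0.1260
R4: fine=0.49 → w = 0.4900
Rules with consequent 'average': {R2, R4} → strengths 0.0992, 0.4900
Aggregate via t-conorm [a + b − a·b]: 0.5406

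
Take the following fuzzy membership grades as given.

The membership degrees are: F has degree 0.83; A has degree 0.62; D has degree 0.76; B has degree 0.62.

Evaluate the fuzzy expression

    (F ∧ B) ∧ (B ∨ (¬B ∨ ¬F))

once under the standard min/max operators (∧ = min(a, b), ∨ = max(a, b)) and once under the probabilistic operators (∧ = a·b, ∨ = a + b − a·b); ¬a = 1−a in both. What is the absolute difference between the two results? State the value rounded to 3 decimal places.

Under standard min/max:
  F ∧ B = min(a, b) on (0.83, 0.62) = 0.62
  ¬B = 1 − 0.62 = 0.38
  ¬F = 1 − 0.83 = 0.17
  ¬B ∨ ¬F = max(a, b) on (0.38, 0.17) = 0.38
  B ∨ (¬B ∨ ¬F) = max(a, b) on (0.62, 0.38) = 0.62
  (F ∧ B) ∧ (B ∨ (¬B ∨ ¬F)) = min(a, b) on (0.62, 0.62) = 0.62
  → value = 0.6200
Under probabilistic:
  F ∧ B = a·b on (0.8300, 0.6200) = 0.5146
  ¬B = 1 − 0.6200 = 0.3800
  ¬F = 1 − 0.8300 = 0.1700
  ¬B ∨ ¬F = a + b − a·b on (0.3800, 0.1700) = 0.4854
  B ∨ (¬B ∨ ¬F) = a + b − a·b on (0.6200, 0.4854) = 0.8045
  (F ∧ B) ∧ (B ∨ (¬B ∨ ¬F)) = a·b on (0.5146, 0.8045) = 0.4140
  → value = 0.4140
|0.6200 − 0.4140| = 0.206

0.206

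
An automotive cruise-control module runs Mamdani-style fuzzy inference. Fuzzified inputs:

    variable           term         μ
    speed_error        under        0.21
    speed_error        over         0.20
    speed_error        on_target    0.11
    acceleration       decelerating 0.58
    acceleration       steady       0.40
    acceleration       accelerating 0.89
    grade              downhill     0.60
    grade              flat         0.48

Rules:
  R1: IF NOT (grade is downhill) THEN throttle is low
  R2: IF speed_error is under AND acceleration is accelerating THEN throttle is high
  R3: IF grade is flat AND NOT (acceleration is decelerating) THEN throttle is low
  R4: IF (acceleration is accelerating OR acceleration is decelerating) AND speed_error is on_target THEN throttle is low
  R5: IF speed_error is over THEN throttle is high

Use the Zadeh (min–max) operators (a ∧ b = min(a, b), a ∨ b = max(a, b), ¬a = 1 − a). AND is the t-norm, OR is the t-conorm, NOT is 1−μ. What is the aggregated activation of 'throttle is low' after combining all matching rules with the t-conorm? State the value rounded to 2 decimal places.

R1: ¬downhill=1−0.60=0.40 → w = 0.40
R2: under=0.21, accelerating=0.89; AND[min(a, b)] → w = 0.21
R3: flat=0.48, ¬decelerating=1−0.58=0.42; AND[min(a, b)] → w = 0.42
R4: (accelerating=0.89 OR decelerating=0.58) = 0.89; AND[min(a, b)] with on_target=0.11 → w = 0.11
R5: over=0.20 → w = 0.20
Rules with consequent 'low': {R1, R3, R4} → strengths 0.40, 0.42, 0.11
Aggregate via t-conorm [max(a, b)]: 0.42

0.42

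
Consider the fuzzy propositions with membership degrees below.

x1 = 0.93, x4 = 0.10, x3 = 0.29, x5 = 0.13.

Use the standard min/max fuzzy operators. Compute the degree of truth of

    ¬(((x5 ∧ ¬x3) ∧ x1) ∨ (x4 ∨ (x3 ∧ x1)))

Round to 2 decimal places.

0.71

¬x3 = 1 − 0.29 = 0.71
x5 ∧ ¬x3 = min(a, b) on (0.13, 0.71) = 0.13
(x5 ∧ ¬x3) ∧ x1 = min(a, b) on (0.13, 0.93) = 0.13
x3 ∧ x1 = min(a, b) on (0.29, 0.93) = 0.29
x4 ∨ (x3 ∧ x1) = max(a, b) on (0.10, 0.29) = 0.29
((x5 ∧ ¬x3) ∧ x1) ∨ (x4 ∨ (x3 ∧ x1)) = max(a, b) on (0.13, 0.29) = 0.29
¬(((x5 ∧ ¬x3) ∧ x1) ∨ (x4 ∨ (x3 ∧ x1))) = 1 − 0.29 = 0.71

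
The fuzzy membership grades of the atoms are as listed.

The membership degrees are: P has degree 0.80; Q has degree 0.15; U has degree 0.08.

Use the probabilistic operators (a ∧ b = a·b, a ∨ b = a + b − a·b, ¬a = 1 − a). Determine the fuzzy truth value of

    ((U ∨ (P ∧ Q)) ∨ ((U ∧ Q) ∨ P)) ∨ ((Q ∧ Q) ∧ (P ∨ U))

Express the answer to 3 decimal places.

0.843

P ∧ Q = a·b on (0.8000, 0.1500) = 0.1200
U ∨ (P ∧ Q) = a + b − a·b on (0.0800, 0.1200) = 0.1904
U ∧ Q = a·b on (0.0800, 0.1500) = 0.0120
(U ∧ Q) ∨ P = a + b − a·b on (0.0120, 0.8000) = 0.8024
(U ∨ (P ∧ Q)) ∨ ((U ∧ Q) ∨ P) = a + b − a·b on (0.1904, 0.8024) = 0.8400
Q ∧ Q = a·b on (0.1500, 0.1500) = 0.0225
P ∨ U = a + b − a·b on (0.8000, 0.0800) = 0.8160
(Q ∧ Q) ∧ (P ∨ U) = a·b on (0.0225, 0.8160) = 0.0184
((U ∨ (P ∧ Q)) ∨ ((U ∧ Q) ∨ P)) ∨ ((Q ∧ Q) ∧ (P ∨ U)) = a + b − a·b on (0.8400, 0.0184) = 0.8430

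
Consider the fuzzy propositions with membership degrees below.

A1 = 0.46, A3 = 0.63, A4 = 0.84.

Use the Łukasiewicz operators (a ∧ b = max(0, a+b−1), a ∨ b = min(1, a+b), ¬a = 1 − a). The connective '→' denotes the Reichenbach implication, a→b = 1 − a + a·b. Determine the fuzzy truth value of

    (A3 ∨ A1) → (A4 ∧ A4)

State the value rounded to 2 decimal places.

A3 ∨ A1 = min(1, a+b) on (0.63, 0.46) = 1.00
A4 ∧ A4 = max(0, a+b−1) on (0.84, 0.84) = 0.68
(A3 ∨ A1) → (A4 ∧ A4)  [Reichenbach: 1 − a + a·b] with a=1.00, b=0.68 → 0.68

0.68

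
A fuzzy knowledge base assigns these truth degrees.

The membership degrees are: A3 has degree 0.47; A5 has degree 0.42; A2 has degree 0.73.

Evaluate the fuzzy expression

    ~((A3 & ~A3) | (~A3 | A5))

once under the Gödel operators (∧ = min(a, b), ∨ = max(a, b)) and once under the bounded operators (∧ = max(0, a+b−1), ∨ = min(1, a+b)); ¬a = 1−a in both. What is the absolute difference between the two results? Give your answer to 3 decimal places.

0.420

Under Gödel:
  ~A3 = 1 − 0.47 = 0.53
  A3 & ~A3 = min(a, b) on (0.47, 0.53) = 0.47
  ~A3 = 1 − 0.47 = 0.53
  ~A3 | A5 = max(a, b) on (0.53, 0.42) = 0.53
  (A3 & ~A3) | (~A3 | A5) = max(a, b) on (0.47, 0.53) = 0.53
  ~((A3 & ~A3) | (~A3 | A5)) = 1 − 0.53 = 0.47
  → value = 0.4700
Under bounded:
  ~A3 = 1 − 0.47 = 0.53
  A3 & ~A3 = max(0, a+b−1) on (0.47, 0.53) = 0.00
  ~A3 = 1 − 0.47 = 0.53
  ~A3 | A5 = min(1, a+b) on (0.53, 0.42) = 0.95
  (A3 & ~A3) | (~A3 | A5) = min(1, a+b) on (0.00, 0.95) = 0.95
  ~((A3 & ~A3) | (~A3 | A5)) = 1 − 0.95 = 0.05
  → value = 0.0500
|0.4700 − 0.0500| = 0.420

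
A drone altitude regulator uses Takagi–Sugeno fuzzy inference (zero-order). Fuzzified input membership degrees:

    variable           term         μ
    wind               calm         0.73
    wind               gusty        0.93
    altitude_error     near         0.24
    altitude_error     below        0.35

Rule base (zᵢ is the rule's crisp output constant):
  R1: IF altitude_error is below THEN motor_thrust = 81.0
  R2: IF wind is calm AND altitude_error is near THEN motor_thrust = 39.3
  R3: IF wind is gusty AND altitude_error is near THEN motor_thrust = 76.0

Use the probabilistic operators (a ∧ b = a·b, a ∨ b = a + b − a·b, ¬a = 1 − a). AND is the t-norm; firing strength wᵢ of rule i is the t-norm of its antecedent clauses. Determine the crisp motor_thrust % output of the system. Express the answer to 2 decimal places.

69.75

R1 (z=81.0): below=0.35 → w = 0.3500
R2 (z=39.3): calm=0.73, near=0.24; AND[a·b] → w = 0.1752
R3 (z=76.0): gusty=0.93, near=0.24; AND[a·b] → w = 0.2232
Weighted average = (0.3500·81.0 + 0.1752·39.3 + 0.2232·76.0) / (0.3500 + 0.1752 + 0.2232)
  = 52.1986 / 0.7484 = 69.75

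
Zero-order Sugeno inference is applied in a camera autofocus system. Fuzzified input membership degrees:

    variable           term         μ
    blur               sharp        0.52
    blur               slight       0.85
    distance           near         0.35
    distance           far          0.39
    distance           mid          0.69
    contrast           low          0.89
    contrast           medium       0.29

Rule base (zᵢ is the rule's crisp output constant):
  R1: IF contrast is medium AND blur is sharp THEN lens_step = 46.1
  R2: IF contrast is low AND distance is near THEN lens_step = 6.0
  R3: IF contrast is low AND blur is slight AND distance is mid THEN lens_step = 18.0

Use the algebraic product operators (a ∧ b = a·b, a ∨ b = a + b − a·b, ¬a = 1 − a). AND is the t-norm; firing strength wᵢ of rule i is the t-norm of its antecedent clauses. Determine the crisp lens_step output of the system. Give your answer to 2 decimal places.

18.51

R1 (z=46.1): medium=0.29, sharp=0.52; AND[a·b] → w = 0.1508
R2 (z=6.0): low=0.89, near=0.35; AND[a·b] → w = 0.3115
R3 (z=18.0): low=0.89, slight=0.85, mid=0.69; AND[a·b] → w = 0.5220
Weighted average = (0.1508·46.1 + 0.3115·6.0 + 0.5220·18.0) / (0.1508 + 0.3115 + 0.5220)
  = 18.2166 / 0.9843 = 18.51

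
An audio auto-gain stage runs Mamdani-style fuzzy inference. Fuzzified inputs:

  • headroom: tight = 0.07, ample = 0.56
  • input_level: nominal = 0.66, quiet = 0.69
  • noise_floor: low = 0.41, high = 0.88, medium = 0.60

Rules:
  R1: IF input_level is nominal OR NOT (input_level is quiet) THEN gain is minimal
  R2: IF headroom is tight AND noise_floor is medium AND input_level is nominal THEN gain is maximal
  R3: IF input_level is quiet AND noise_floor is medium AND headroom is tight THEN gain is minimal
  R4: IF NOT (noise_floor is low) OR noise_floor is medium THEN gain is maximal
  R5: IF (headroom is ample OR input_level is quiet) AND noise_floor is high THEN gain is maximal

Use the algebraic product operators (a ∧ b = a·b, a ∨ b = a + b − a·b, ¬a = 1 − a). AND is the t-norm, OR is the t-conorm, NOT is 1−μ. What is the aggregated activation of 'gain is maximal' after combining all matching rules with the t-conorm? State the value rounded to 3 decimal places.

R1: nominal=0.66, ¬quiet=1−0.69=0.31; OR[a + b − a·b] → w = 0.7654
R2: tight=0.07, medium=0.60, nominal=0.66; AND[a·b] → w = 0.0277
R3: quiet=0.69, medium=0.60, tight=0.07; AND[a·b] → w = 0.0290
R4: ¬low=1−0.41=0.59, medium=0.60; OR[a + b − a·b] → w = 0.8360
R5: (ample=0.56 OR quiet=0.69) = 0.8636; AND[a·b] with high=0.88 → w = 0.7600
Rules with consequent 'maximal': {R2, R4, R5} → strengths 0.0277, 0.8360, 0.7600
Aggregate via t-conorm [a + b − a·b]: 0.9617

0.962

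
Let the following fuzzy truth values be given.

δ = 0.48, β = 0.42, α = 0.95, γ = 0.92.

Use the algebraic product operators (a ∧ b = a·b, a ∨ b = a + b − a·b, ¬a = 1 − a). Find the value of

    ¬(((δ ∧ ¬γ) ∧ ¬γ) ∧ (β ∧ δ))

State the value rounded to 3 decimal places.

¬γ = 1 − 0.9200 = 0.0800
δ ∧ ¬γ = a·b on (0.4800, 0.0800) = 0.0384
¬γ = 1 − 0.9200 = 0.0800
(δ ∧ ¬γ) ∧ ¬γ = a·b on (0.0384, 0.0800) = 0.0031
β ∧ δ = a·b on (0.4200, 0.4800) = 0.2016
((δ ∧ ¬γ) ∧ ¬γ) ∧ (β ∧ δ) = a·b on (0.0031, 0.2016) = 0.0006
¬(((δ ∧ ¬γ) ∧ ¬γ) ∧ (β ∧ δ)) = 1 − 0.0006 = 0.9994

0.999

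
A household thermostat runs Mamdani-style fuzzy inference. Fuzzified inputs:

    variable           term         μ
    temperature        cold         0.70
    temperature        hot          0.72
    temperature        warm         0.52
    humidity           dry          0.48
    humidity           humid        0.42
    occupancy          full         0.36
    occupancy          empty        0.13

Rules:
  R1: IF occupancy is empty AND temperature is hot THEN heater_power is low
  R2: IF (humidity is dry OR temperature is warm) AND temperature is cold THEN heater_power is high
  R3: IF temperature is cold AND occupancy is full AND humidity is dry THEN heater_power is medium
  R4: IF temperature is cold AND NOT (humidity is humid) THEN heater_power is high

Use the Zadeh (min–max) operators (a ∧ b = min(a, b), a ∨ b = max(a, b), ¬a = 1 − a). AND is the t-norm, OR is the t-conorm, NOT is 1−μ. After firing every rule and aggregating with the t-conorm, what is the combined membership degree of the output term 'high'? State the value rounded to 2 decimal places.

R1: empty=0.13, hot=0.72; AND[min(a, b)] → w = 0.13
R2: (dry=0.48 OR warm=0.52) = 0.52; AND[min(a, b)] with cold=0.70 → w = 0.52
R3: cold=0.70, full=0.36, dry=0.48; AND[min(a, b)] → w = 0.36
R4: cold=0.70, ¬humid=1−0.42=0.58; AND[min(a, b)] → w = 0.58
Rules with consequent 'high': {R2, R4} → strengths 0.52, 0.58
Aggregate via t-conorm [max(a, b)]: 0.58

0.58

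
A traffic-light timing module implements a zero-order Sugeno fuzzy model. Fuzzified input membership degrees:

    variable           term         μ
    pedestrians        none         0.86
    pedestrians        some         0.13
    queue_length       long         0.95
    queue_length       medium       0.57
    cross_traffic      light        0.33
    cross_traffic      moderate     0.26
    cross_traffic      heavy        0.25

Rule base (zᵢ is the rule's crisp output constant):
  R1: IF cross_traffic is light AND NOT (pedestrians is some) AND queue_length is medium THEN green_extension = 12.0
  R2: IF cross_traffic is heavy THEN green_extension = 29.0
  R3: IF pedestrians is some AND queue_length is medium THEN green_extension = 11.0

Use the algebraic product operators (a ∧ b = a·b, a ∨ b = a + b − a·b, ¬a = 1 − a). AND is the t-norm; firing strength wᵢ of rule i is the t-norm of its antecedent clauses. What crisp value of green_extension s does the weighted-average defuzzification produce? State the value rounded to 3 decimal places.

20.562

R1 (z=12.0): light=0.33, ¬some=1−0.13=0.87, medium=0.57; AND[a·b] → w = 0.1636
R2 (z=29.0): heavy=0.25 → w = 0.2500
R3 (z=11.0): some=0.13, medium=0.57; AND[a·b] → w = 0.0741
Weighted average = (0.1636·12.0 + 0.2500·29.0 + 0.0741·11.0) / (0.1636 + 0.2500 + 0.0741)
  = 10.0289 / 0.4877 = 20.562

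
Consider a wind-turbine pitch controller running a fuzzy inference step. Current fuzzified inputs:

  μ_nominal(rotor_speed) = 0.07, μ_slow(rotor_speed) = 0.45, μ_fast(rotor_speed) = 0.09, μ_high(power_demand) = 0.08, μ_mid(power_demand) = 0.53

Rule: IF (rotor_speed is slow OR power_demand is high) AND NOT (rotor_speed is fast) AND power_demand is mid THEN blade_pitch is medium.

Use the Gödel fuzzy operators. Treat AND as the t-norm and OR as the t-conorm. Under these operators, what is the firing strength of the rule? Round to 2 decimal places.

firing strength: (slow=0.45 OR high=0.08) = 0.45; AND[min(a, b)] with ¬fast=1−0.09=0.91, mid=0.53 → w = 0.45

0.45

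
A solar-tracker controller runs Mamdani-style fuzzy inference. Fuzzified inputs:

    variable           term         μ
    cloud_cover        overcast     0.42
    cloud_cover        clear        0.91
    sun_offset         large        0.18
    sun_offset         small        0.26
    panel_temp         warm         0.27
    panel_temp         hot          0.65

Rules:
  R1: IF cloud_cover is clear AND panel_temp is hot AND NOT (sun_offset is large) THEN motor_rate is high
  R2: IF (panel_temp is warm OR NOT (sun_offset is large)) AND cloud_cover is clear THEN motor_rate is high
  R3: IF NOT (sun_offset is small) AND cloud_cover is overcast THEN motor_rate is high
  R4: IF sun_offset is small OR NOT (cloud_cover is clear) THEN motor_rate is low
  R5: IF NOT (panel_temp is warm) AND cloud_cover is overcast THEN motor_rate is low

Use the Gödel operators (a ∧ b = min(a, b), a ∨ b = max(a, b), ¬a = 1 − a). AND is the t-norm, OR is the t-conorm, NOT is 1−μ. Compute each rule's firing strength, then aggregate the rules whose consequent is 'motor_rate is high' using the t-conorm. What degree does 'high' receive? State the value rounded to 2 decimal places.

R1: clear=0.91, hot=0.65, ¬large=1−0.18=0.82; AND[min(a, b)] → w = 0.65
R2: (warm=0.27 OR ¬large=1−0.18=0.82) = 0.82; AND[min(a, b)] with clear=0.91 → w = 0.82
R3: ¬small=1−0.26=0.74, overcast=0.42; AND[min(a, b)] → w = 0.42
R4: small=0.26, ¬clear=1−0.91=0.09; OR[max(a, b)] → w = 0.26
R5: ¬warm=1−0.27=0.73, overcast=0.42; AND[min(a, b)] → w = 0.42
Rules with consequent 'high': {R1, R2, R3} → strengths 0.65, 0.82, 0.42
Aggregate via t-conorm [max(a, b)]: 0.82

0.82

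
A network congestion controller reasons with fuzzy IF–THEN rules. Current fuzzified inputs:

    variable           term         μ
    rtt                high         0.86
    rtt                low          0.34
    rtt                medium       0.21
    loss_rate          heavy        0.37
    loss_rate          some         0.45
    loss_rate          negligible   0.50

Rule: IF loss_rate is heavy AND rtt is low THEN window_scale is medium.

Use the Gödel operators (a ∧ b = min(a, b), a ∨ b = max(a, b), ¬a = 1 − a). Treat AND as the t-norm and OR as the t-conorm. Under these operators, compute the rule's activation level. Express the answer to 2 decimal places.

firing strength: heavy=0.37, low=0.34; AND[min(a, b)] → w = 0.34

0.34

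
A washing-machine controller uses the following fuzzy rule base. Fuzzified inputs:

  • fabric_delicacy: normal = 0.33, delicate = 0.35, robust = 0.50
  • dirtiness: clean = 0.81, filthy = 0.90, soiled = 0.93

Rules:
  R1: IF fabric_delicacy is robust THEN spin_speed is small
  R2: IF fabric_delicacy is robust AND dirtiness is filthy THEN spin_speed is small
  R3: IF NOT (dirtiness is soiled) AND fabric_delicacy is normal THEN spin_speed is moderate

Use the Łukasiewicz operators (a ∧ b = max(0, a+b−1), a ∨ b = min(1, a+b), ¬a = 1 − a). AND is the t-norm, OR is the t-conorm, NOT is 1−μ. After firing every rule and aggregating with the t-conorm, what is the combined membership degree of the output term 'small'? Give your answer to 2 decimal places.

0.90

R1: robust=0.50 → w = 0.50
R2: robust=0.50, filthy=0.90; AND[max(0, a+b−1)] → w = 0.40
R3: ¬soiled=1−0.93=0.07, normal=0.33; AND[max(0, a+b−1)] → w = 0.00
Rules with consequent 'small': {R1, R2} → strengths 0.50, 0.40
Aggregate via t-conorm [min(1, a+b)]: 0.90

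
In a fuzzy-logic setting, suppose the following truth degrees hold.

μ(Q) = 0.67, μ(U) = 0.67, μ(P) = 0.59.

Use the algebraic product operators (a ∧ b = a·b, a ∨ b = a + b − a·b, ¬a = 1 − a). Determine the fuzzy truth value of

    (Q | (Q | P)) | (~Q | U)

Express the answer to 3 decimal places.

Q | P = a + b − a·b on (0.6700, 0.5900) = 0.8647
Q | (Q | P) = a + b − a·b on (0.6700, 0.8647) = 0.9554
~Q = 1 − 0.6700 = 0.3300
~Q | U = a + b − a·b on (0.3300, 0.6700) = 0.7789
(Q | (Q | P)) | (~Q | U) = a + b − a·b on (0.9554, 0.7789) = 0.9901

0.990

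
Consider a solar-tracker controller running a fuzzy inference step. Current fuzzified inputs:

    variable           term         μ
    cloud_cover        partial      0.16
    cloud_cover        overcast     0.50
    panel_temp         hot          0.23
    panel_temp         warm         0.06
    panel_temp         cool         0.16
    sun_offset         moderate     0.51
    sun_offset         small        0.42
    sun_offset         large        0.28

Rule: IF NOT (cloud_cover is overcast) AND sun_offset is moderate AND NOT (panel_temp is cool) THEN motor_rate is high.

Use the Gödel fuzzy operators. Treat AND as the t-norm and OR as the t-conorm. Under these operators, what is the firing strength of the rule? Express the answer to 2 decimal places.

0.50

firing strength: ¬overcast=1−0.50=0.50, moderate=0.51, ¬cool=1−0.16=0.84; AND[min(a, b)] → w = 0.50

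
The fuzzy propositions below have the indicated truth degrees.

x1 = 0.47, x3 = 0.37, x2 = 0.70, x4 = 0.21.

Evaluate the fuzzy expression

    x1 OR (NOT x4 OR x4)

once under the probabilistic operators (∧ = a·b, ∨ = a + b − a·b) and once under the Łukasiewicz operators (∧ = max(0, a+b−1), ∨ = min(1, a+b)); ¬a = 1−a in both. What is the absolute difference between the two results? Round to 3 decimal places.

0.088

Under probabilistic:
  NOT x4 = 1 − 0.2100 = 0.7900
  NOT x4 OR x4 = a + b − a·b on (0.7900, 0.2100) = 0.8341
  x1 OR (NOT x4 OR x4) = a + b − a·b on (0.4700, 0.8341) = 0.9121
  → value = 0.9121
Under Łukasiewicz:
  NOT x4 = 1 − 0.21 = 0.79
  NOT x4 OR x4 = min(1, a+b) on (0.79, 0.21) = 1.00
  x1 OR (NOT x4 OR x4) = min(1, a+b) on (0.47, 1.00) = 1.00
  → value = 1.0000
|0.9121 − 1.0000| = 0.088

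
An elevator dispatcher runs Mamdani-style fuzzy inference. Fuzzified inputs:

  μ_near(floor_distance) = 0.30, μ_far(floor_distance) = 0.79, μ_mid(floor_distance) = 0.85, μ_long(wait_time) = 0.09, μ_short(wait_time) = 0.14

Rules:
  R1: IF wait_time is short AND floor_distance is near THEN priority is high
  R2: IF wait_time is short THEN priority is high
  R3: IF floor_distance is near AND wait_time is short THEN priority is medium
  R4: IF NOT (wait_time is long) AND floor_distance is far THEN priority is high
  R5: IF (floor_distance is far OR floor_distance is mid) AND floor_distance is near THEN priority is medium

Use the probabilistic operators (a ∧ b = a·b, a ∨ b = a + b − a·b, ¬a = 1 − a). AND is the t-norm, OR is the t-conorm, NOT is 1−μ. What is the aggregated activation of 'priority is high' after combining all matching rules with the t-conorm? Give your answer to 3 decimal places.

R1: short=0.14, near=0.30; AND[a·b] → w = 0.0420
R2: short=0.14 → w = 0.1400
R3: near=0.30, short=0.14; AND[a·b] → w = 0.0420
R4: ¬long=1−0.09=0.91, far=0.79; AND[a·b] → w = 0.7189
R5: (far=0.79 OR mid=0.85) = 0.9685; AND[a·b] with near=0.30 → w = 0.2906
Rules with consequent 'high': {R1, R2, R4} → strengths 0.0420, 0.1400, 0.7189
Aggregate via t-conorm [a + b − a·b]: 0.7684

0.768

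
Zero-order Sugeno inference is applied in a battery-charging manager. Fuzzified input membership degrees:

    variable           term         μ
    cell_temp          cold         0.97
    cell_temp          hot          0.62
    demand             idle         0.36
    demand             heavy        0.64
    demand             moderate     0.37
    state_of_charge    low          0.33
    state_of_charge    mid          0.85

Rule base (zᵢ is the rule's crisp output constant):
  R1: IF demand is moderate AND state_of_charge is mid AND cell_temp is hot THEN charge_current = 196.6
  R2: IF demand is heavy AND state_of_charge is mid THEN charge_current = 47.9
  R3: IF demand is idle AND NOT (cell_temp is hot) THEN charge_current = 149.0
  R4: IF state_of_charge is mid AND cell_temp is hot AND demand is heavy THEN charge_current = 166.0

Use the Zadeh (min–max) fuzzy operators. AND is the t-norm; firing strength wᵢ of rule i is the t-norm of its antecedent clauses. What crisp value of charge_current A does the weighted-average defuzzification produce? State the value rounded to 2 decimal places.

R1 (z=196.6): moderate=0.37, mid=0.85, hot=0.62; AND[min(a, b)] → w = 0.37
R2 (z=47.9): heavy=0.64, mid=0.85; AND[min(a, b)] → w = 0.64
R3 (z=149.0): idle=0.36, ¬hot=1−0.62=0.38; AND[min(a, b)] → w = 0.36
R4 (z=166.0): mid=0.85, hot=0.62, heavy=0.64; AND[min(a, b)] → w = 0.62
Weighted average = (0.37·196.6 + 0.64·47.9 + 0.36·149.0 + 0.62·166.0) / (0.37 + 0.64 + 0.36 + 0.62)
  = 259.9580 / 1.9900 = 130.63

130.63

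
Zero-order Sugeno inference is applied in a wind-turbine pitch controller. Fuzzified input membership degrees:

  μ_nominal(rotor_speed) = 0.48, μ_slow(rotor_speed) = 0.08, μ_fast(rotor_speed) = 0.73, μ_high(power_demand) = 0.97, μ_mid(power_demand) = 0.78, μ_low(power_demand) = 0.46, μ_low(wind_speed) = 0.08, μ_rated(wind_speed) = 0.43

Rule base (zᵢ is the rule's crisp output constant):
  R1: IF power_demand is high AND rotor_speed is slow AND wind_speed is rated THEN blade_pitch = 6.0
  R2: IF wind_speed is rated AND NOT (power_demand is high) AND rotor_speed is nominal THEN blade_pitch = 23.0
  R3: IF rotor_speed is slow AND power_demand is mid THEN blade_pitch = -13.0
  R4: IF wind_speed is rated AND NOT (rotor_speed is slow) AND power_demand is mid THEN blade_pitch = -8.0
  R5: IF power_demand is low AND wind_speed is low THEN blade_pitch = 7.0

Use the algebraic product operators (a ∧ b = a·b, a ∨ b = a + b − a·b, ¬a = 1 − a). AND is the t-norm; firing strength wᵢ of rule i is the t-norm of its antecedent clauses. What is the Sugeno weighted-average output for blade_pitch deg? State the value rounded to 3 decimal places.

-5.990

R1 (z=6.0): high=0.97, slow=0.08, rated=0.43; AND[a·b] → w = 0.0334
R2 (z=23.0): rated=0.43, ¬high=1−0.97=0.03, nominal=0.48; AND[a·b] → w = 0.0062
R3 (z=-13.0): slow=0.08, mid=0.78; AND[a·b] → w = 0.0624
R4 (z=-8.0): rated=0.43, ¬slow=1−0.08=0.92, mid=0.78; AND[a·b] → w = 0.3086
R5 (z=7.0): low=0.46, low=0.08; AND[a·b] → w = 0.0368
Weighted average = (0.0334·6.0 + 0.0062·23.0 + 0.0624·-13.0 + 0.3086·-8.0 + 0.0368·7.0) / (0.0334 + 0.0062 + 0.0624 + 0.3086 + 0.0368)
  = -2.6795 / 0.4473 = -5.990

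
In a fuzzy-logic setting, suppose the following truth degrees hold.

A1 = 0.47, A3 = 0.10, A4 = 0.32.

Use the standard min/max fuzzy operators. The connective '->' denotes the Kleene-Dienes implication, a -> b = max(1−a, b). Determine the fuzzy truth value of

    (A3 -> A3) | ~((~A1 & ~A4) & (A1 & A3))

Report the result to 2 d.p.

A3 -> A3  [Kleene-Dienes: max(1−a, b)] with a=0.10, b=0.10 → 0.90
~A1 = 1 − 0.47 = 0.53
~A4 = 1 − 0.32 = 0.68
~A1 & ~A4 = min(a, b) on (0.53, 0.68) = 0.53
A1 & A3 = min(a, b) on (0.47, 0.10) = 0.10
(~A1 & ~A4) & (A1 & A3) = min(a, b) on (0.53, 0.10) = 0.10
~((~A1 & ~A4) & (A1 & A3)) = 1 − 0.10 = 0.90
(A3 -> A3) | ~((~A1 & ~A4) & (A1 & A3)) = max(a, b) on (0.90, 0.90) = 0.90

0.90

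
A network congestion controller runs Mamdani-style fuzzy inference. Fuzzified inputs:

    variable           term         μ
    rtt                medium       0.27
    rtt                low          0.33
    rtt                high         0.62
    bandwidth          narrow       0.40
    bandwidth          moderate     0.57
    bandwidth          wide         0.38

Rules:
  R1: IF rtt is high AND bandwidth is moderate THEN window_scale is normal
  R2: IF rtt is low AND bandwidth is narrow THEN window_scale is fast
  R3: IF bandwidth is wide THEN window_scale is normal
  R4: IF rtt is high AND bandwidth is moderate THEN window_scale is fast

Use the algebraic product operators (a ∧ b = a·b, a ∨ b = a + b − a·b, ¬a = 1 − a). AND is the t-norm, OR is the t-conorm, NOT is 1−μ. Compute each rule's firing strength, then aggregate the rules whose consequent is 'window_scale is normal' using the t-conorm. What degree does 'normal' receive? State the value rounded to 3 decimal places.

R1: high=0.62, moderate=0.57; AND[a·b] → w = 0.3534
R2: low=0.33, narrow=0.40; AND[a·b] → w = 0.1320
R3: wide=0.38 → w = 0.3800
R4: high=0.62, moderate=0.57; AND[a·b] → w = 0.3534
Rules with consequent 'normal': {R1, R3} → strengths 0.3534, 0.3800
Aggregate via t-conorm [a + b − a·b]: 0.5991

0.599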